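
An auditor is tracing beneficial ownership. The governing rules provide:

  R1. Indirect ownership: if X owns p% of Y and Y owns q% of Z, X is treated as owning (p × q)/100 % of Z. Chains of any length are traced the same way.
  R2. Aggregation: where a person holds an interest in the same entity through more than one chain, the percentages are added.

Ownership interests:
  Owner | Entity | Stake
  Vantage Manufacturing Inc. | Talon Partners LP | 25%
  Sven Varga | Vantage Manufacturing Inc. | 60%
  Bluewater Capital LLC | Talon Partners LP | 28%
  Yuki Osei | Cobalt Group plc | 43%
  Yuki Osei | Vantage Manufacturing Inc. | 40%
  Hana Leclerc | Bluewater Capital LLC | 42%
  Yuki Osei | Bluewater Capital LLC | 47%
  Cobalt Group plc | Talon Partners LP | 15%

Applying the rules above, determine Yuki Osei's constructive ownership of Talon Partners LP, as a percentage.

29.61%

Chain via Cobalt Group plc (R1): 43% × 15% = 6.45% of Talon Partners LP.
Chain via Bluewater Capital LLC (R1): 47% × 28% = 13.16% of Talon Partners LP.
Chain via Vantage Manufacturing Inc. (R1): 40% × 25% = 10% of Talon Partners LP.
Aggregating (R2): 6.45% + 13.16% + 10% = 29.61%.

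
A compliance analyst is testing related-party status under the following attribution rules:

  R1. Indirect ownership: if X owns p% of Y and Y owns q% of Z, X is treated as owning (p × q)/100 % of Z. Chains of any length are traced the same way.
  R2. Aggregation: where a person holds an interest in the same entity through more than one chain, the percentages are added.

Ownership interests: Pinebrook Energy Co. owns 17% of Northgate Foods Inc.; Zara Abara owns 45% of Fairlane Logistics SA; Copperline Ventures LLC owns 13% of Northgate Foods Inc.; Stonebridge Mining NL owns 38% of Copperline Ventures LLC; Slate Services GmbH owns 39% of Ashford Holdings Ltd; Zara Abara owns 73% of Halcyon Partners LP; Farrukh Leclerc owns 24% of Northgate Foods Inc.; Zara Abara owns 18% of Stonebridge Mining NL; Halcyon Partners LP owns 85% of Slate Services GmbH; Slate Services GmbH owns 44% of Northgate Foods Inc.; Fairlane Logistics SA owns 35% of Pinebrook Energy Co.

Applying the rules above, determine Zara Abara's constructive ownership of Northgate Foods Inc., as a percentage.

Chain via Stonebridge Mining NL → Copperline Ventures LLC (R1): 18% × 38% × 13% = 0.8892% of Northgate Foods Inc.
Chain via Halcyon Partners LP → Slate Services GmbH (R1): 73% × 85% × 44% = 27.302% of Northgate Foods Inc.
Chain via Fairlane Logistics SA → Pinebrook Energy Co. (R1): 45% × 35% × 17% = 2.6775% of Northgate Foods Inc.
Aggregating (R2): 0.8892% + 27.302% + 2.6775% = 30.8687%.

30.8687%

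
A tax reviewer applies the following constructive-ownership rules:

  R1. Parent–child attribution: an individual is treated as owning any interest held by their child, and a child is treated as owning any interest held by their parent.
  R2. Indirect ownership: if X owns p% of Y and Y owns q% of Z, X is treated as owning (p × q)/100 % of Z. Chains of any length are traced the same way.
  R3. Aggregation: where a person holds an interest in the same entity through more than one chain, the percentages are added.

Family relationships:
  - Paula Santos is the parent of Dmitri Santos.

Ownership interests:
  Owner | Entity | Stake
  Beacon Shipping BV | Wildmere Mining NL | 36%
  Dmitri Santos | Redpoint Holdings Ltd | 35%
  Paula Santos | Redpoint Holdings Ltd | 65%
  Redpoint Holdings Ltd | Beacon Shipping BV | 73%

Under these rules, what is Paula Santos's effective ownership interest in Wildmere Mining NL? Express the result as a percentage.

By parent–child attribution (R1), Paula Santos is treated as also owning Dmitri Santos's interest in Redpoint Holdings Ltd, giving 65% + 35% = 100%.
Chain via Redpoint Holdings Ltd → Beacon Shipping BV (R2): 100% × 73% × 36% = 26.28% of Wildmere Mining NL.

26.28%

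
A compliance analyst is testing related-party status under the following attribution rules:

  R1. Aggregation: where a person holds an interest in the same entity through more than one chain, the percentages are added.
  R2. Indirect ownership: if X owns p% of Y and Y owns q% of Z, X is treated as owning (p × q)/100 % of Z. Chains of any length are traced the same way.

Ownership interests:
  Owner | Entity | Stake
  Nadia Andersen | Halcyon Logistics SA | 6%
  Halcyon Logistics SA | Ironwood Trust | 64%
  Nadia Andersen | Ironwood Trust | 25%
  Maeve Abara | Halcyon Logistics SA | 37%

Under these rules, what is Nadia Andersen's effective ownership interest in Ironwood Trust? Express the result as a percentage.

28.84%

Chain via Halcyon Logistics SA (R2): 6% × 64% = 3.84% of Ironwood Trust.
Direct interest in Ironwood Trust: 25%.
Aggregating (R1): 3.84% + 25% = 28.84%.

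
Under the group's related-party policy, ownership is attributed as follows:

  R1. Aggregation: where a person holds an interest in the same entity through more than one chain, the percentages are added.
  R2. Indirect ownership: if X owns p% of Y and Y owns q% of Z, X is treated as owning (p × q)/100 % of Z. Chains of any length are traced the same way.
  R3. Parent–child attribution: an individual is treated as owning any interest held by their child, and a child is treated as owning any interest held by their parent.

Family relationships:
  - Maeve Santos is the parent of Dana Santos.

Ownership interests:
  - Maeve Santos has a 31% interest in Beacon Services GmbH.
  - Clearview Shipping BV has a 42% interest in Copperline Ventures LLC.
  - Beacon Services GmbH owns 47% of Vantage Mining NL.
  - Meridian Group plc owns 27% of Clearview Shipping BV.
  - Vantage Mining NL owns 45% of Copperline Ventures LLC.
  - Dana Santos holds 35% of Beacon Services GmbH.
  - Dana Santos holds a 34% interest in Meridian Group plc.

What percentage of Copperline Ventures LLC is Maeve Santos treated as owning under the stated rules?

17.8146%

By parent–child attribution (R3), Maeve Santos is treated as also owning Dana Santos's interest in Beacon Services GmbH, giving 31% + 35% = 66%.
By parent–child attribution (R3), Maeve Santos is treated as owning Dana Santos's 34% interest in Meridian Group plc.
Chain via Beacon Services GmbH → Vantage Mining NL (R2): 66% × 47% × 45% = 13.959% of Copperline Ventures LLC.
Chain via Meridian Group plc → Clearview Shipping BV (R2): 34% × 27% × 42% = 3.8556% of Copperline Ventures LLC.
Aggregating (R1): 13.959% + 3.8556% = 17.8146%.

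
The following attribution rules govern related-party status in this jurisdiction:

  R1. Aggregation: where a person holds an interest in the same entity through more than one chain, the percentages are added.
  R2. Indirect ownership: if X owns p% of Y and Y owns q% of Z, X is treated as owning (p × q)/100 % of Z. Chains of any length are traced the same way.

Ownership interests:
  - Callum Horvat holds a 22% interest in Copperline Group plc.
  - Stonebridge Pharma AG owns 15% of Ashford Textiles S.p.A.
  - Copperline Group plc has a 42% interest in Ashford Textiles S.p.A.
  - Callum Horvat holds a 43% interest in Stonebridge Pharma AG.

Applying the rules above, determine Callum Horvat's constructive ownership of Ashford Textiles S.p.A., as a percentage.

Chain via Stonebridge Pharma AG (R2): 43% × 15% = 6.45% of Ashford Textiles S.p.A.
Chain via Copperline Group plc (R2): 22% × 42% = 9.24% of Ashford Textiles S.p.A.
Aggregating (R1): 6.45% + 9.24% = 15.69%.

15.69%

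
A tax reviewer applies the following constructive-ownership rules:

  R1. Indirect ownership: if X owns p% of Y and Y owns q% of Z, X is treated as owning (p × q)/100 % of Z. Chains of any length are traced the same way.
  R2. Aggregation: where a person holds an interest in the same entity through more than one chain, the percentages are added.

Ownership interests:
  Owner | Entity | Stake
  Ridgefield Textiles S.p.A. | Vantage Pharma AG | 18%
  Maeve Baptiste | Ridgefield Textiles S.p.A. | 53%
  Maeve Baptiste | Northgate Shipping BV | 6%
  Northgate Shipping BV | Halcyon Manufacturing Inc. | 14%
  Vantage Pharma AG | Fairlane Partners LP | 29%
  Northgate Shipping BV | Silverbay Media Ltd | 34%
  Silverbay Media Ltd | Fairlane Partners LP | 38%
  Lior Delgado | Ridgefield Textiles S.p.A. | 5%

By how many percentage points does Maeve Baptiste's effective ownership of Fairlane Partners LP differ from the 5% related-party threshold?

Chain via Ridgefield Textiles S.p.A. → Vantage Pharma AG (R1): 53% × 18% × 29% = 2.7666% of Fairlane Partners LP.
Chain via Northgate Shipping BV → Silverbay Media Ltd (R1): 6% × 34% × 38% = 0.7752% of Fairlane Partners LP.
Aggregating (R2): 2.7666% + 0.7752% = 3.5418%.
3.5418% falls short of the 5% threshold by 1.4582 percentage points.

1.4582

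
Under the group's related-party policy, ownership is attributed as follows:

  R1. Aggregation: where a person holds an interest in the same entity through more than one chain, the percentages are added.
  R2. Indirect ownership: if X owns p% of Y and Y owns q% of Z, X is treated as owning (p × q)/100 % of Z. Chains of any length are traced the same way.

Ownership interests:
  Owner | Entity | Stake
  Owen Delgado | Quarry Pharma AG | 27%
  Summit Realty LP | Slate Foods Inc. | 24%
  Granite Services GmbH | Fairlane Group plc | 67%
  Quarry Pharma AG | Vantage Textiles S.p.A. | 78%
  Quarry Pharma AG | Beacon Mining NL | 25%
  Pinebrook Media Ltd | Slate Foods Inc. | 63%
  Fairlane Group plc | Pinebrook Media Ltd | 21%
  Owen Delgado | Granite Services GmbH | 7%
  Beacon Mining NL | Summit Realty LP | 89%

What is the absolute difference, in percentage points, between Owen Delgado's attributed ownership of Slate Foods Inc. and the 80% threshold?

Chain via Granite Services GmbH → Fairlane Group plc → Pinebrook Media Ltd (R2): 7% × 67% × 21% × 63% = 0.620487% of Slate Foods Inc.
Chain via Quarry Pharma AG → Beacon Mining NL → Summit Realty LP (R2): 27% × 25% × 89% × 24% = 1.4418% of Slate Foods Inc.
Aggregating (R1): 0.620487% + 1.4418% = 2.062287%.
2.062287% falls short of the 80% threshold by 77.937713 percentage points.

77.937713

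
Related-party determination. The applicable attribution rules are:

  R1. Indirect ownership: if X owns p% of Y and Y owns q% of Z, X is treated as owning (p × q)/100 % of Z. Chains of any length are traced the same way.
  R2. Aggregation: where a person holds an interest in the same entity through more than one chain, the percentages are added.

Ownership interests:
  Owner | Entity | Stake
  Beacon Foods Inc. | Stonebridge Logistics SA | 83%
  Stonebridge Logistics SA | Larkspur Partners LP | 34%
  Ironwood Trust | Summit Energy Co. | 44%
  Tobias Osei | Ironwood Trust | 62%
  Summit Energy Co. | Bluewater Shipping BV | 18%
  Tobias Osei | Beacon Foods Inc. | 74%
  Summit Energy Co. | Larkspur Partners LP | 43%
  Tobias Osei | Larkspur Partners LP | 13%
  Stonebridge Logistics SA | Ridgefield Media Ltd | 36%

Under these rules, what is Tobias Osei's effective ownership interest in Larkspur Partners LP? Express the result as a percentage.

45.6132%

Chain via Ironwood Trust → Summit Energy Co. (R1): 62% × 44% × 43% = 11.7304% of Larkspur Partners LP.
Chain via Beacon Foods Inc. → Stonebridge Logistics SA (R1): 74% × 83% × 34% = 20.8828% of Larkspur Partners LP.
Direct interest in Larkspur Partners LP: 13%.
Aggregating (R2): 11.7304% + 20.8828% + 13% = 45.6132%.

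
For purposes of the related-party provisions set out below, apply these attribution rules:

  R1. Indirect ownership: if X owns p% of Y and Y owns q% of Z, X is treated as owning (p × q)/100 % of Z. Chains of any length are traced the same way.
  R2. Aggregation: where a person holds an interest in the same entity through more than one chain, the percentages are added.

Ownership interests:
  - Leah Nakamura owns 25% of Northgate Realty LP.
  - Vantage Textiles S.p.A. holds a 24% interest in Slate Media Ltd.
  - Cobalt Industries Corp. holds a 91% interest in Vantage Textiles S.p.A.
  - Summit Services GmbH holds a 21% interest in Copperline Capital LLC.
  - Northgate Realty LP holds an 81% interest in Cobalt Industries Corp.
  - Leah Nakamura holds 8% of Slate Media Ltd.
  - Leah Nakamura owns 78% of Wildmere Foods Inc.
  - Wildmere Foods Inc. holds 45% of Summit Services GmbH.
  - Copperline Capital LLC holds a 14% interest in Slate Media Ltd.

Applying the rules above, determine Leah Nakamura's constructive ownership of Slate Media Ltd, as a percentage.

13.45454%

Chain via Wildmere Foods Inc. → Summit Services GmbH → Copperline Capital LLC (R1): 78% × 45% × 21% × 14% = 1.03194% of Slate Media Ltd.
Chain via Northgate Realty LP → Cobalt Industries Corp. → Vantage Textiles S.p.A. (R1): 25% × 81% × 91% × 24% = 4.4226% of Slate Media Ltd.
Direct interest in Slate Media Ltd: 8%.
Aggregating (R2): 1.03194% + 4.4226% + 8% = 13.45454%.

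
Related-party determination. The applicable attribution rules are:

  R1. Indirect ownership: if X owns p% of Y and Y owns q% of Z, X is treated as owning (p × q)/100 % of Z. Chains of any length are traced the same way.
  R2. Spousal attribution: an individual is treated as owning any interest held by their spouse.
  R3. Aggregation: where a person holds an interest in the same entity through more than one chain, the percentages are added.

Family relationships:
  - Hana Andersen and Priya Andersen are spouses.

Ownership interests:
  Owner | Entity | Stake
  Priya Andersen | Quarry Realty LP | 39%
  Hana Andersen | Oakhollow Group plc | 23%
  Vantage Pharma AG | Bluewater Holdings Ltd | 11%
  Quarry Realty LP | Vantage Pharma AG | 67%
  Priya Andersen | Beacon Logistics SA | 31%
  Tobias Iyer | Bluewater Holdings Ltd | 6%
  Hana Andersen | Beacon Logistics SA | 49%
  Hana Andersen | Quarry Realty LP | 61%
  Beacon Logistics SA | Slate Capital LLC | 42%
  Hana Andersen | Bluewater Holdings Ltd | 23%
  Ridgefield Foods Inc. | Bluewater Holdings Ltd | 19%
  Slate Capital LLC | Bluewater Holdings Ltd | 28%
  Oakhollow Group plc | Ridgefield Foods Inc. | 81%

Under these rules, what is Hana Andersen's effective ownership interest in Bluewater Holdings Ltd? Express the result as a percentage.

43.3177%

By spousal attribution (R2), Hana Andersen is treated as also owning Priya Andersen's interest in Beacon Logistics SA, giving 49% + 31% = 80%.
By spousal attribution (R2), Hana Andersen is treated as also owning Priya Andersen's interest in Quarry Realty LP, giving 61% + 39% = 100%.
Chain via Oakhollow Group plc → Ridgefield Foods Inc. (R1): 23% × 81% × 19% = 3.5397% of Bluewater Holdings Ltd.
Chain via Beacon Logistics SA → Slate Capital LLC (R1): 80% × 42% × 28% = 9.408% of Bluewater Holdings Ltd.
Chain via Quarry Realty LP → Vantage Pharma AG (R1): 100% × 67% × 11% = 7.37% of Bluewater Holdings Ltd.
Direct interest in Bluewater Holdings Ltd: 23%.
Aggregating (R3): 3.5397% + 9.408% + 7.37% + 23% = 43.3177%.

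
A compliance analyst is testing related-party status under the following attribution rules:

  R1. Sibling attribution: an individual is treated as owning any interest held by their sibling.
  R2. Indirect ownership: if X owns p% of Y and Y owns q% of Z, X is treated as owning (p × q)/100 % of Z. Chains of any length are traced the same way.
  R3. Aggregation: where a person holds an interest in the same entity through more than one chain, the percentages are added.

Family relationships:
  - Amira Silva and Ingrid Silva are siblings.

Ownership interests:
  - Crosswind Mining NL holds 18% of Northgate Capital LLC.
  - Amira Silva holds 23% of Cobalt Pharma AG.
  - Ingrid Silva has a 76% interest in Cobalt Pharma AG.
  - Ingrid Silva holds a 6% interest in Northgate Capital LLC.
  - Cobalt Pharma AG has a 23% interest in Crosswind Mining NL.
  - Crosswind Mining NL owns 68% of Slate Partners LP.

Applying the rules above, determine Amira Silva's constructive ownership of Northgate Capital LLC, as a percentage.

10.0986%

By sibling attribution (R1), Amira Silva is treated as also owning Ingrid Silva's interest in Cobalt Pharma AG, giving 23% + 76% = 99%.
By sibling attribution (R1), Amira Silva is treated as owning Ingrid Silva's 6% interest in Northgate Capital LLC.
Chain via Cobalt Pharma AG → Crosswind Mining NL (R2): 99% × 23% × 18% = 4.0986% of Northgate Capital LLC.
Direct interest in Northgate Capital LLC: 6%.
Aggregating (R3): 4.0986% + 6% = 10.0986%.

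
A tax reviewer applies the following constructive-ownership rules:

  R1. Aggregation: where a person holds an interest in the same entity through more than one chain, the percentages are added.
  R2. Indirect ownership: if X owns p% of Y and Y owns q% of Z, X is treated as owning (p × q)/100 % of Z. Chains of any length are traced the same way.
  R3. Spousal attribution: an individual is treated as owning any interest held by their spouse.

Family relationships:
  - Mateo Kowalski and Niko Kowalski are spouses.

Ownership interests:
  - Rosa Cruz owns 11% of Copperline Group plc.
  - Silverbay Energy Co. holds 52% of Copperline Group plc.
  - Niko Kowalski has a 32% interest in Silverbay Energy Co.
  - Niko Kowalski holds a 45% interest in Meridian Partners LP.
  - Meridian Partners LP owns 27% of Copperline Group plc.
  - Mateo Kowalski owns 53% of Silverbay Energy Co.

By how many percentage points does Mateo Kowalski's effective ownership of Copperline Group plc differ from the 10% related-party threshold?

46.35

By spousal attribution (R3), Mateo Kowalski is treated as also owning Niko Kowalski's interest in Silverbay Energy Co, giving 53% + 32% = 85%.
By spousal attribution (R3), Mateo Kowalski is treated as owning Niko Kowalski's 45% interest in Meridian Partners LP.
Chain via Silverbay Energy Co. (R2): 85% × 52% = 44.2% of Copperline Group plc.
Chain via Meridian Partners LP (R2): 45% × 27% = 12.15% of Copperline Group plc.
Aggregating (R1): 44.2% + 12.15% = 56.35%.
56.35% exceeds the 10% threshold by 46.35 percentage points.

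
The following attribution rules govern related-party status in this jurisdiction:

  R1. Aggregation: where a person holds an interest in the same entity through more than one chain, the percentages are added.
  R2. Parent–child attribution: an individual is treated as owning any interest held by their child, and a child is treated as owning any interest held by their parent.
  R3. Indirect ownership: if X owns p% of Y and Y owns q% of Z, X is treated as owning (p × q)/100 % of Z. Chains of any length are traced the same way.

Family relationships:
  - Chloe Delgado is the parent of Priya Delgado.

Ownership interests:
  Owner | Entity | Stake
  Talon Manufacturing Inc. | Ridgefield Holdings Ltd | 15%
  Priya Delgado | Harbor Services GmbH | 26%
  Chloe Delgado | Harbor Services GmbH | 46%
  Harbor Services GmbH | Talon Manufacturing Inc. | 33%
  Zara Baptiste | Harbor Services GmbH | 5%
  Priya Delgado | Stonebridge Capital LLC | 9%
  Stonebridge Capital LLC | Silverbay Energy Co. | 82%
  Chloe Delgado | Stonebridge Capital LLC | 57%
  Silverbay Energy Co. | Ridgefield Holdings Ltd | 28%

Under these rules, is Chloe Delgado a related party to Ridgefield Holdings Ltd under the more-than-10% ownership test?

Yes

By parent–child attribution (R2), Chloe Delgado is treated as also owning Priya Delgado's interest in Stonebridge Capital LLC, giving 57% + 9% = 66%.
By parent–child attribution (R2), Chloe Delgado is treated as also owning Priya Delgado's interest in Harbor Services GmbH, giving 46% + 26% = 72%.
Chain via Stonebridge Capital LLC → Silverbay Energy Co. (R3): 66% × 82% × 28% = 15.1536% of Ridgefield Holdings Ltd.
Chain via Harbor Services GmbH → Talon Manufacturing Inc. (R3): 72% × 33% × 15% = 3.564% of Ridgefield Holdings Ltd.
Aggregating (R1): 15.1536% + 3.564% = 18.7176%.
18.7176% exceeds the 10% threshold, so Chloe is a related party to Ridgefield Holdings Ltd.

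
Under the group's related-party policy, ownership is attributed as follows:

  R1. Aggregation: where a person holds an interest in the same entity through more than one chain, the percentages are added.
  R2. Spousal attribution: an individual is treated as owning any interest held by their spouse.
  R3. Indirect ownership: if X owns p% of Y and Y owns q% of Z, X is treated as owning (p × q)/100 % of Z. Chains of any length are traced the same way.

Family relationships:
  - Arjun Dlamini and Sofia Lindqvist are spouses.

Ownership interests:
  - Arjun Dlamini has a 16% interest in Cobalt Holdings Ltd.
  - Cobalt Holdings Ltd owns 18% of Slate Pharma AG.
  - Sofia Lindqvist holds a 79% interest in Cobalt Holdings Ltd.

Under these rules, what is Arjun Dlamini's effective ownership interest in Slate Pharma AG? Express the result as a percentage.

17.1%

By spousal attribution (R2), Arjun Dlamini is treated as also owning Sofia Lindqvist's interest in Cobalt Holdings Ltd, giving 16% + 79% = 95%.
Chain via Cobalt Holdings Ltd (R3): 95% × 18% = 17.1% of Slate Pharma AG.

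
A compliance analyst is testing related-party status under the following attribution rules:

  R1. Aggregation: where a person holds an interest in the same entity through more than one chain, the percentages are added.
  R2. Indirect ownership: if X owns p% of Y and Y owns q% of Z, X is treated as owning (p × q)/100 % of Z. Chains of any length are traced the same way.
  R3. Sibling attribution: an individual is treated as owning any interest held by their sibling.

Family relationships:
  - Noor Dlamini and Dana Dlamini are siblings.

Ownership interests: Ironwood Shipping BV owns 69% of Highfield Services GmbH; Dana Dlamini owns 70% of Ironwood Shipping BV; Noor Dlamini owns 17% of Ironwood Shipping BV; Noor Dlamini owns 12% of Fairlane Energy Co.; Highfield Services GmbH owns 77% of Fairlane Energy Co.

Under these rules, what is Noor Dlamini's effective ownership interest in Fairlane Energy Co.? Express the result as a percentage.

By sibling attribution (R3), Noor Dlamini is treated as also owning Dana Dlamini's interest in Ironwood Shipping BV, giving 17% + 70% = 87%.
Chain via Ironwood Shipping BV → Highfield Services GmbH (R2): 87% × 69% × 77% = 46.2231% of Fairlane Energy Co.
Direct interest in Fairlane Energy Co: 12%.
Aggregating (R1): 46.2231% + 12% = 58.2231%.

58.2231%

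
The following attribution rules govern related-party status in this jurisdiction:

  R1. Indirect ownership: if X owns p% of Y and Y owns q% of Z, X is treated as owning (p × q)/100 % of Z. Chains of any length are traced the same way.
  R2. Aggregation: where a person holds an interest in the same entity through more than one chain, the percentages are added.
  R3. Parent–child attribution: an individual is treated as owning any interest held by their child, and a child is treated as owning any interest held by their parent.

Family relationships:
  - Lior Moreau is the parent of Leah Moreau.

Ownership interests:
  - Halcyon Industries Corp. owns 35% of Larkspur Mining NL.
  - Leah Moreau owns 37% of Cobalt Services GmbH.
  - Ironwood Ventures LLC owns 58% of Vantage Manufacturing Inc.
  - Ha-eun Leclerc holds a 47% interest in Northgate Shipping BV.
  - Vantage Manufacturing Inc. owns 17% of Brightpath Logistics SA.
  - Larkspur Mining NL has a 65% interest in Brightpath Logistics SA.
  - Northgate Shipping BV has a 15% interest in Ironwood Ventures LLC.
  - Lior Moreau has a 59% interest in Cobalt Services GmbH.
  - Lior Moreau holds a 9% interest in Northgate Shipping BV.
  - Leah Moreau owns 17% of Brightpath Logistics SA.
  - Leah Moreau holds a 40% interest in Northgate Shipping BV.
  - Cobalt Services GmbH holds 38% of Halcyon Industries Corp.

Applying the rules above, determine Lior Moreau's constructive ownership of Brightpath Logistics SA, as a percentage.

By parent–child attribution (R3), Lior Moreau is treated as also owning Leah Moreau's interest in Cobalt Services GmbH, giving 59% + 37% = 96%.
By parent–child attribution (R3), Lior Moreau is treated as also owning Leah Moreau's interest in Northgate Shipping BV, giving 9% + 40% = 49%.
By parent–child attribution (R3), Lior Moreau is treated as owning Leah Moreau's 17% interest in Brightpath Logistics SA.
Chain via Cobalt Services GmbH → Halcyon Industries Corp. → Larkspur Mining NL (R1): 96% × 38% × 35% × 65% = 8.2992% of Brightpath Logistics SA.
Chain via Northgate Shipping BV → Ironwood Ventures LLC → Vantage Manufacturing Inc. (R1): 49% × 15% × 58% × 17% = 0.72471% of Brightpath Logistics SA.
Direct interest in Brightpath Logistics SA: 17%.
Aggregating (R2): 8.2992% + 0.72471% + 17% = 26.02391%.

26.02391%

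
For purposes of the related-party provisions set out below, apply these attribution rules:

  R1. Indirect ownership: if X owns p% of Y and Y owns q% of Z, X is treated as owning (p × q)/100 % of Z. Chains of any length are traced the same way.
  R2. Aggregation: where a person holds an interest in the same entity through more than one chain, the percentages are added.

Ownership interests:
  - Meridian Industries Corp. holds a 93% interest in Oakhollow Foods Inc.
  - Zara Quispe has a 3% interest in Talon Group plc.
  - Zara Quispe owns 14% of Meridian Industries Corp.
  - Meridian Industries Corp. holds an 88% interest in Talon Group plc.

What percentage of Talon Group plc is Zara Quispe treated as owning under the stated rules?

Chain via Meridian Industries Corp. (R1): 14% × 88% = 12.32% of Talon Group plc.
Direct interest in Talon Group plc: 3%.
Aggregating (R2): 12.32% + 3% = 15.32%.

15.32%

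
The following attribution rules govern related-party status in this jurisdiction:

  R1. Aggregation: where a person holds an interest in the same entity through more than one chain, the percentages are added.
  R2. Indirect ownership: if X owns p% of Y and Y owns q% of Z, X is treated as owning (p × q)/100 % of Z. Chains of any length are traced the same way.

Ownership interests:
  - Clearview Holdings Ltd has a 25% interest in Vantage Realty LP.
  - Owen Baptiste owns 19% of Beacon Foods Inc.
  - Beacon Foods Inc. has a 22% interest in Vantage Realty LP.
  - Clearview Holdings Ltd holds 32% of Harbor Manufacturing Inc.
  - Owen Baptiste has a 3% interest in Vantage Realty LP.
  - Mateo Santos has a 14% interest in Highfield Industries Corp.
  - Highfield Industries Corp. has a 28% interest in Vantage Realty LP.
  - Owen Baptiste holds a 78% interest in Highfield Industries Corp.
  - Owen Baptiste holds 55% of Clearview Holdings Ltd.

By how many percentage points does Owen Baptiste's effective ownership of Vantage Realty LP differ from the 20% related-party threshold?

22.77

Chain via Clearview Holdings Ltd (R2): 55% × 25% = 13.75% of Vantage Realty LP.
Chain via Beacon Foods Inc. (R2): 19% × 22% = 4.18% of Vantage Realty LP.
Chain via Highfield Industries Corp. (R2): 78% × 28% = 21.84% of Vantage Realty LP.
Direct interest in Vantage Realty LP: 3%.
Aggregating (R1): 13.75% + 4.18% + 21.84% + 3% = 42.77%.
42.77% exceeds the 20% threshold by 22.77 percentage points.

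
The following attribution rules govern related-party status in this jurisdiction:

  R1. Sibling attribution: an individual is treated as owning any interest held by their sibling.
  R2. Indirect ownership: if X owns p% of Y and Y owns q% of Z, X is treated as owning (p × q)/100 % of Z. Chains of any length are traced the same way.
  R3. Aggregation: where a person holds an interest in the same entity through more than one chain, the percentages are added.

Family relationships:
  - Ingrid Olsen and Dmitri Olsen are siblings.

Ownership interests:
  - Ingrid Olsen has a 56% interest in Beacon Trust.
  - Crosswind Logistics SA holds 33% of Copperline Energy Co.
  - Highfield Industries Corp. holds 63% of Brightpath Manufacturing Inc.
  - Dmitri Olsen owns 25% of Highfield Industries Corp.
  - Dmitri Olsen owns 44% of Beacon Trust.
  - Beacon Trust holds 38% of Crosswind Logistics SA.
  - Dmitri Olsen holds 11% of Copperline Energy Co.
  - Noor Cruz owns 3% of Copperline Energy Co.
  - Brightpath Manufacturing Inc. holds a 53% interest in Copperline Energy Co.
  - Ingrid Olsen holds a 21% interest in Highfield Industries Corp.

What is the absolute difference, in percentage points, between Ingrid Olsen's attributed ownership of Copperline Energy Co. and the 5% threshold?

By sibling attribution (R1), Ingrid Olsen is treated as also owning Dmitri Olsen's interest in Beacon Trust, giving 56% + 44% = 100%.
By sibling attribution (R1), Ingrid Olsen is treated as also owning Dmitri Olsen's interest in Highfield Industries Corp, giving 21% + 25% = 46%.
By sibling attribution (R1), Ingrid Olsen is treated as owning Dmitri Olsen's 11% interest in Copperline Energy Co.
Chain via Beacon Trust → Crosswind Logistics SA (R2): 100% × 38% × 33% = 12.54% of Copperline Energy Co.
Chain via Highfield Industries Corp. → Brightpath Manufacturing Inc. (R2): 46% × 63% × 53% = 15.3594% of Copperline Energy Co.
Direct interest in Copperline Energy Co: 11%.
Aggregating (R3): 12.54% + 15.3594% + 11% = 38.8994%.
38.8994% exceeds the 5% threshold by 33.8994 percentage points.

33.8994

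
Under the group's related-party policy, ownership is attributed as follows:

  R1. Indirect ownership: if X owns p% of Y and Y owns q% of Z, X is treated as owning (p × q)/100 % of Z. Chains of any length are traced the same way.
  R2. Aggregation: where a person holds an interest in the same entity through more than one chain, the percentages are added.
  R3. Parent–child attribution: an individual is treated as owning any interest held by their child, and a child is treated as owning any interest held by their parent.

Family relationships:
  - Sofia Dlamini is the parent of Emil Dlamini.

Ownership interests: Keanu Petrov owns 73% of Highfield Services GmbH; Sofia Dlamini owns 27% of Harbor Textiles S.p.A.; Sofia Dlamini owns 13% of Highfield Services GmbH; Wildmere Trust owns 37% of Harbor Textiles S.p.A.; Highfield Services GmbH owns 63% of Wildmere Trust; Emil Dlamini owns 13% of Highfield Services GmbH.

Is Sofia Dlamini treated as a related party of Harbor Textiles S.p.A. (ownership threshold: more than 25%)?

Yes

By parent–child attribution (R3), Sofia Dlamini is treated as also owning Emil Dlamini's interest in Highfield Services GmbH, giving 13% + 13% = 26%.
Chain via Highfield Services GmbH → Wildmere Trust (R1): 26% × 63% × 37% = 6.0606% of Harbor Textiles S.p.A.
Direct interest in Harbor Textiles S.p.A: 27%.
Aggregating (R2): 6.0606% + 27% = 33.0606%.
33.0606% exceeds the 25% threshold, so Sofia is a related party to Harbor Textiles S.p.A.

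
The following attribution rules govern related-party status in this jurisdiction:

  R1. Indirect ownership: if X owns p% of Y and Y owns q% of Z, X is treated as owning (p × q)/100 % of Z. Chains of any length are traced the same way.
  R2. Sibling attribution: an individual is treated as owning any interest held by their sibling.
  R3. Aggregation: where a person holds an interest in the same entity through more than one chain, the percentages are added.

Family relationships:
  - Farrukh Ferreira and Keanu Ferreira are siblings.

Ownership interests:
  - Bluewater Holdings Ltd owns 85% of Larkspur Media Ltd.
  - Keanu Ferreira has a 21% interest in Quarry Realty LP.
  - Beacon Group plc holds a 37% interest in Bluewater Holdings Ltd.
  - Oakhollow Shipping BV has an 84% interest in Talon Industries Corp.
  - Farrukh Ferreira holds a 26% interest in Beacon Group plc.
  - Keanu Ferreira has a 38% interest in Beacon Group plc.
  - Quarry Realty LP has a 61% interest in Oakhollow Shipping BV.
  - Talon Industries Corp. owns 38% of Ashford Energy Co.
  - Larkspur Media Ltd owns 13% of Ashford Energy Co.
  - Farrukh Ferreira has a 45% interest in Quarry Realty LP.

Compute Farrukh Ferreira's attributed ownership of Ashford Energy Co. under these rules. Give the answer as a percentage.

By sibling attribution (R2), Farrukh Ferreira is treated as also owning Keanu Ferreira's interest in Quarry Realty LP, giving 45% + 21% = 66%.
By sibling attribution (R2), Farrukh Ferreira is treated as also owning Keanu Ferreira's interest in Beacon Group plc, giving 26% + 38% = 64%.
Chain via Quarry Realty LP → Oakhollow Shipping BV → Talon Industries Corp. (R1): 66% × 61% × 84% × 38% = 12.850992% of Ashford Energy Co.
Chain via Beacon Group plc → Bluewater Holdings Ltd → Larkspur Media Ltd (R1): 64% × 37% × 85% × 13% = 2.61664% of Ashford Energy Co.
Aggregating (R3): 12.850992% + 2.61664% = 15.467632%.

15.467632%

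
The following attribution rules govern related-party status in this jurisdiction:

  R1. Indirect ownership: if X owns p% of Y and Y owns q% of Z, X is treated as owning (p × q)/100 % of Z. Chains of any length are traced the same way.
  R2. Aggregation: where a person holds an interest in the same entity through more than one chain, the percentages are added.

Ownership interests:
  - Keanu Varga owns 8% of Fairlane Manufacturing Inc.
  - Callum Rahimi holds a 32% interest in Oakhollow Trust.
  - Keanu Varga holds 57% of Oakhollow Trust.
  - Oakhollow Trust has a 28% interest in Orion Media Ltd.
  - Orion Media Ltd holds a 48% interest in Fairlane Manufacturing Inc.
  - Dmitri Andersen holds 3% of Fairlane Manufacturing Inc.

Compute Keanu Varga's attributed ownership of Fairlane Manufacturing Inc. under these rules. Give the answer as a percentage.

15.6608%

Chain via Oakhollow Trust → Orion Media Ltd (R1): 57% × 28% × 48% = 7.6608% of Fairlane Manufacturing Inc.
Direct interest in Fairlane Manufacturing Inc: 8%.
Aggregating (R2): 7.6608% + 8% = 15.6608%.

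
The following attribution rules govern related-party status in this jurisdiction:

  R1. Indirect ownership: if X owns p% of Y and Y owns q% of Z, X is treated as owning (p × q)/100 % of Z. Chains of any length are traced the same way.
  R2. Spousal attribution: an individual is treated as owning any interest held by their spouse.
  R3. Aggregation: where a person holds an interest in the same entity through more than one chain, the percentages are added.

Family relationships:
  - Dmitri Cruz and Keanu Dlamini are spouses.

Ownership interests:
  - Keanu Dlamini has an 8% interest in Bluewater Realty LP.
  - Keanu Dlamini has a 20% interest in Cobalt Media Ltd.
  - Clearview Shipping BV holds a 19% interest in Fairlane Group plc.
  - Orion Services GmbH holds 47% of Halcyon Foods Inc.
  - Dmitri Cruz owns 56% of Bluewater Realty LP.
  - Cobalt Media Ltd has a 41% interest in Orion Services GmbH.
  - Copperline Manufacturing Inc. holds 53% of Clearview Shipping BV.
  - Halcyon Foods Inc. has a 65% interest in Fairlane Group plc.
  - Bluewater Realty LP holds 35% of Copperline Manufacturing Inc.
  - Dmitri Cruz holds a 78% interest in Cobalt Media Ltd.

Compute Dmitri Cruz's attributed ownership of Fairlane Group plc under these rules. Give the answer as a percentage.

By spousal attribution (R2), Dmitri Cruz is treated as also owning Keanu Dlamini's interest in Bluewater Realty LP, giving 56% + 8% = 64%.
By spousal attribution (R2), Dmitri Cruz is treated as also owning Keanu Dlamini's interest in Cobalt Media Ltd, giving 78% + 20% = 98%.
Chain via Bluewater Realty LP → Copperline Manufacturing Inc. → Clearview Shipping BV (R1): 64% × 35% × 53% × 19% = 2.25568% of Fairlane Group plc.
Chain via Cobalt Media Ltd → Orion Services GmbH → Halcyon Foods Inc. (R1): 98% × 41% × 47% × 65% = 12.27499% of Fairlane Group plc.
Aggregating (R3): 2.25568% + 12.27499% = 14.53067%.

14.53067%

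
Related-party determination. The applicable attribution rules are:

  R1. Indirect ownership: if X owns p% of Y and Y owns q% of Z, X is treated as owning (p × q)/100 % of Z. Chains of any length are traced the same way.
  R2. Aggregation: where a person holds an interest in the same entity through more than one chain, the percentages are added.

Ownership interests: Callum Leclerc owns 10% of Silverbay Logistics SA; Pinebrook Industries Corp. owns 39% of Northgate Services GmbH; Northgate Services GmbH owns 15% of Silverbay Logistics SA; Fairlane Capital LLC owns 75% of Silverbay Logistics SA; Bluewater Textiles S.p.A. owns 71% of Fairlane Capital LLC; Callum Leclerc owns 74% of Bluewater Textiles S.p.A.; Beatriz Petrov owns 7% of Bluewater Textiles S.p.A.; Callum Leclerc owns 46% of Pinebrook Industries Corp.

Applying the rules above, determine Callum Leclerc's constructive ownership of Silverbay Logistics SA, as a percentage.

52.096%

Chain via Bluewater Textiles S.p.A. → Fairlane Capital LLC (R1): 74% × 71% × 75% = 39.405% of Silverbay Logistics SA.
Chain via Pinebrook Industries Corp. → Northgate Services GmbH (R1): 46% × 39% × 15% = 2.691% of Silverbay Logistics SA.
Direct interest in Silverbay Logistics SA: 10%.
Aggregating (R2): 39.405% + 2.691% + 10% = 52.096%.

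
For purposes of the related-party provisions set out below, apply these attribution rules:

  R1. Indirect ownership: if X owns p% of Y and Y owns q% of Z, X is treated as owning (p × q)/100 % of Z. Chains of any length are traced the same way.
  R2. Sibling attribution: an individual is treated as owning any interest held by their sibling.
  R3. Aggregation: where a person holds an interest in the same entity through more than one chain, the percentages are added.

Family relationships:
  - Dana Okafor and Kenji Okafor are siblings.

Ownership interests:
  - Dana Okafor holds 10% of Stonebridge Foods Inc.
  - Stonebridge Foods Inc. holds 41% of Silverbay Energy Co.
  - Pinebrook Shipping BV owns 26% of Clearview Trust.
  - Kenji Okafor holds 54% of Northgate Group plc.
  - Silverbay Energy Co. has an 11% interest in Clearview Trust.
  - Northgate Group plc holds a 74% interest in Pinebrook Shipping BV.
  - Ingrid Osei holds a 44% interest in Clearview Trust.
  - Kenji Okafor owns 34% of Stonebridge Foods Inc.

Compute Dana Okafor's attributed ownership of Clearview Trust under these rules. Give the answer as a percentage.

12.374%

By sibling attribution (R2), Dana Okafor is treated as also owning Kenji Okafor's interest in Stonebridge Foods Inc, giving 10% + 34% = 44%.
By sibling attribution (R2), Dana Okafor is treated as owning Kenji Okafor's 54% interest in Northgate Group plc.
Chain via Stonebridge Foods Inc. → Silverbay Energy Co. (R1): 44% × 41% × 11% = 1.9844% of Clearview Trust.
Chain via Northgate Group plc → Pinebrook Shipping BV (R1): 54% × 74% × 26% = 10.3896% of Clearview Trust.
Aggregating (R3): 1.9844% + 10.3896% = 12.374%.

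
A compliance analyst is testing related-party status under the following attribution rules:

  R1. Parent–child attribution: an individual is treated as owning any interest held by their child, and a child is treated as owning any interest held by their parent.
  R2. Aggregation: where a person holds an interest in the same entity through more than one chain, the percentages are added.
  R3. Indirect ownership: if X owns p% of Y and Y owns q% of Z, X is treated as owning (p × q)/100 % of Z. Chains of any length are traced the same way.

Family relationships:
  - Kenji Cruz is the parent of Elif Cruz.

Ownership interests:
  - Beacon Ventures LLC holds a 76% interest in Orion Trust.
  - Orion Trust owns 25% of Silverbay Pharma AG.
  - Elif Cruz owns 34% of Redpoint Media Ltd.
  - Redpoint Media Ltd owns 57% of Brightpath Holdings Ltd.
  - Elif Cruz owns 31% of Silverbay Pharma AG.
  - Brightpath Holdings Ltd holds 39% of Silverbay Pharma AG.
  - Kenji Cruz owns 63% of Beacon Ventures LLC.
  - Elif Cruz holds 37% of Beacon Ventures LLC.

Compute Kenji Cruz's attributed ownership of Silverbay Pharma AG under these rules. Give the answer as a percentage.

By parent–child attribution (R1), Kenji Cruz is treated as also owning Elif Cruz's interest in Beacon Ventures LLC, giving 63% + 37% = 100%.
By parent–child attribution (R1), Kenji Cruz is treated as owning Elif Cruz's 34% interest in Redpoint Media Ltd.
By parent–child attribution (R1), Kenji Cruz is treated as owning Elif Cruz's 31% interest in Silverbay Pharma AG.
Chain via Beacon Ventures LLC → Orion Trust (R3): 100% × 76% × 25% = 19% of Silverbay Pharma AG.
Chain via Redpoint Media Ltd → Brightpath Holdings Ltd (R3): 34% × 57% × 39% = 7.5582% of Silverbay Pharma AG.
Direct interest in Silverbay Pharma AG: 31%.
Aggregating (R2): 19% + 7.5582% + 31% = 57.5582%.

57.5582%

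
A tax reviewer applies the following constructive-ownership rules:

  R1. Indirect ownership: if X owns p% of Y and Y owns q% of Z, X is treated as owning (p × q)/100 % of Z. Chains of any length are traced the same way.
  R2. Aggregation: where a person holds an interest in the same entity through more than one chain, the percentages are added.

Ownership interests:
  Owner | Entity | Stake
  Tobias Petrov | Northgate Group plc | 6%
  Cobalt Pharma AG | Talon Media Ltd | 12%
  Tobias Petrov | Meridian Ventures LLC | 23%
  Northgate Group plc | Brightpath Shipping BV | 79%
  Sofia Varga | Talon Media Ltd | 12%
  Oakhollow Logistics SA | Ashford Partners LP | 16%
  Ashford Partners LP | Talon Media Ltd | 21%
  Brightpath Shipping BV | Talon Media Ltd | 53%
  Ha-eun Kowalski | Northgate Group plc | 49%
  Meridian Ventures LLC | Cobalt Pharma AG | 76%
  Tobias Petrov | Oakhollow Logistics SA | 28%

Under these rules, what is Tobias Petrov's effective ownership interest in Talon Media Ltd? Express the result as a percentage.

Chain via Meridian Ventures LLC → Cobalt Pharma AG (R1): 23% × 76% × 12% = 2.0976% of Talon Media Ltd.
Chain via Northgate Group plc → Brightpath Shipping BV (R1): 6% × 79% × 53% = 2.5122% of Talon Media Ltd.
Chain via Oakhollow Logistics SA → Ashford Partners LP (R1): 28% × 16% × 21% = 0.9408% of Talon Media Ltd.
Aggregating (R2): 2.0976% + 2.5122% + 0.9408% = 5.5506%.

5.5506%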